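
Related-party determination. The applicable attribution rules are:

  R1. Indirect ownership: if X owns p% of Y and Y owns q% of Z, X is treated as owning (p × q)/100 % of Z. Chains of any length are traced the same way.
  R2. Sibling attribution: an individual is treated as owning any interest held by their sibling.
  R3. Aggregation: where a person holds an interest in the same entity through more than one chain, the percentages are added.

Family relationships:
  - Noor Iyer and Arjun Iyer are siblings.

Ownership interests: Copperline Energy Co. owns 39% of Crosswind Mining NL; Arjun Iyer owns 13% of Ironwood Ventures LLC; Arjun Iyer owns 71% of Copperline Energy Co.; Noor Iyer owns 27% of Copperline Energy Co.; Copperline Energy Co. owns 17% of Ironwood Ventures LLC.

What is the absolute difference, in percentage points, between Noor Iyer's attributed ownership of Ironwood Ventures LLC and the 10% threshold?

By sibling attribution (R2), Noor Iyer is treated as also owning Arjun Iyer's interest in Copperline Energy Co, giving 27% + 71% = 98%.
By sibling attribution (R2), Noor Iyer is treated as owning Arjun Iyer's 13% interest in Ironwood Ventures LLC.
Chain via Copperline Energy Co. (R1): 98% × 17% = 16.66% of Ironwood Ventures LLC.
Direct interest in Ironwood Ventures LLC: 13%.
Aggregating (R3): 16.66% + 13% = 29.66%.
29.66% exceeds the 10% threshold by 19.66 percentage points.

19.66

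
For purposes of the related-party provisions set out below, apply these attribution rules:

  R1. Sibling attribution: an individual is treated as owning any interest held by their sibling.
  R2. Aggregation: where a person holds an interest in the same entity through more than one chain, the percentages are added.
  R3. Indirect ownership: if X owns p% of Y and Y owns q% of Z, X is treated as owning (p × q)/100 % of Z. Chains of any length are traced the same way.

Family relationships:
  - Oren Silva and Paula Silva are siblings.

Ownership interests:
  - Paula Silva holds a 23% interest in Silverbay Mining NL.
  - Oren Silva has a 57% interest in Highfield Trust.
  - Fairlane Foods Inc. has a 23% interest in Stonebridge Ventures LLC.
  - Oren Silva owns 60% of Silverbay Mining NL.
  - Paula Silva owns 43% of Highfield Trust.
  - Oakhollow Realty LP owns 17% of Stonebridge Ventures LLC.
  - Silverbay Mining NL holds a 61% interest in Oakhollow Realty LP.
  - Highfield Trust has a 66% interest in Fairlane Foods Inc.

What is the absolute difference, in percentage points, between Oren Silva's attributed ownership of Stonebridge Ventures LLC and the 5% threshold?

By sibling attribution (R1), Oren Silva is treated as also owning Paula Silva's interest in Silverbay Mining NL, giving 60% + 23% = 83%.
By sibling attribution (R1), Oren Silva is treated as also owning Paula Silva's interest in Highfield Trust, giving 57% + 43% = 100%.
Chain via Silverbay Mining NL → Oakhollow Realty LP (R3): 83% × 61% × 17% = 8.6071% of Stonebridge Ventures LLC.
Chain via Highfield Trust → Fairlane Foods Inc. (R3): 100% × 66% × 23% = 15.18% of Stonebridge Ventures LLC.
Aggregating (R2): 8.6071% + 15.18% = 23.7871%.
23.7871% exceeds the 5% threshold by 18.7871 percentage points.

18.7871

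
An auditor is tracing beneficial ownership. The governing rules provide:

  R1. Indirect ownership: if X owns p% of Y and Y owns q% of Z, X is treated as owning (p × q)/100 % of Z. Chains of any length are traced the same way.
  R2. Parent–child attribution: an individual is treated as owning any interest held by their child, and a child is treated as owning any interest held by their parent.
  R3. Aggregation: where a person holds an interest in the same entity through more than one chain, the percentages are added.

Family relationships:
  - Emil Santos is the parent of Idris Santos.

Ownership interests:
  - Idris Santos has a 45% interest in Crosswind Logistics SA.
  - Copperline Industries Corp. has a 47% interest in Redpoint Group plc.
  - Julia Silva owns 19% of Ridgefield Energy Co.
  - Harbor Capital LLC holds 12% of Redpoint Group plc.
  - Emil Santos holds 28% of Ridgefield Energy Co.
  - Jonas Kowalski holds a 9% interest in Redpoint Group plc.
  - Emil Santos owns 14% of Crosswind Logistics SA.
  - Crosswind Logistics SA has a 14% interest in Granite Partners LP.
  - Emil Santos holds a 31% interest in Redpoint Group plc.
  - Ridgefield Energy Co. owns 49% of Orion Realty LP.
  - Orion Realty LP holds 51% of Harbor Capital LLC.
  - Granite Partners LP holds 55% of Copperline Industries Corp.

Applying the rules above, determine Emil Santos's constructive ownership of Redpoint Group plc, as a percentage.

33.974874%

By parent–child attribution (R2), Emil Santos is treated as also owning Idris Santos's interest in Crosswind Logistics SA, giving 14% + 45% = 59%.
Chain via Ridgefield Energy Co. → Orion Realty LP → Harbor Capital LLC (R1): 28% × 49% × 51% × 12% = 0.839664% of Redpoint Group plc.
Chain via Crosswind Logistics SA → Granite Partners LP → Copperline Industries Corp. (R1): 59% × 14% × 55% × 47% = 2.13521% of Redpoint Group plc.
Direct interest in Redpoint Group plc: 31%.
Aggregating (R3): 0.839664% + 2.13521% + 31% = 33.974874%.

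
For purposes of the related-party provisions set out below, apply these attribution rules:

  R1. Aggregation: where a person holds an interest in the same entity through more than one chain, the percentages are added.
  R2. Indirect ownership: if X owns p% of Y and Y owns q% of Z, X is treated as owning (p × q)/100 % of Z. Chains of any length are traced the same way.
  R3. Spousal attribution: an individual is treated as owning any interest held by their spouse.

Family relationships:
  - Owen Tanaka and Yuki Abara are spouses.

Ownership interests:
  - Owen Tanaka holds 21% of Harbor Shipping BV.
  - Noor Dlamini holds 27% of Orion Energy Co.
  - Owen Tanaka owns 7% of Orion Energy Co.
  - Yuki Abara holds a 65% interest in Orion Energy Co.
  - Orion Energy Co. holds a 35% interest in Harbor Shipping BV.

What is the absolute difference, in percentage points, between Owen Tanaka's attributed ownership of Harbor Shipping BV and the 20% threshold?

26.2

By spousal attribution (R3), Owen Tanaka is treated as also owning Yuki Abara's interest in Orion Energy Co, giving 7% + 65% = 72%.
Chain via Orion Energy Co. (R2): 72% × 35% = 25.2% of Harbor Shipping BV.
Direct interest in Harbor Shipping BV: 21%.
Aggregating (R1): 25.2% + 21% = 46.2%.
46.2% exceeds the 20% threshold by 26.2 percentage points.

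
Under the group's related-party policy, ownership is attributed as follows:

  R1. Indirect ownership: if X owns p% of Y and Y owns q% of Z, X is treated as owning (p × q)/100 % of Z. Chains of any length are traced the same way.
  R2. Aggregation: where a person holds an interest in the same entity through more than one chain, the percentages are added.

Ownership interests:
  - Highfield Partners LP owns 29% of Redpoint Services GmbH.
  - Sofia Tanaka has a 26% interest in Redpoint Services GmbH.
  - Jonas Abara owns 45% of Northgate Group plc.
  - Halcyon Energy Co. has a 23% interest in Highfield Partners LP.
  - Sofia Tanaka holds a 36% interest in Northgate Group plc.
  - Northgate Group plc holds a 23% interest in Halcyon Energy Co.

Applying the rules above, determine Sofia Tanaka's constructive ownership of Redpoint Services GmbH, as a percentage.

26.552276%

Chain via Northgate Group plc → Halcyon Energy Co. → Highfield Partners LP (R1): 36% × 23% × 23% × 29% = 0.552276% of Redpoint Services GmbH.
Direct interest in Redpoint Services GmbH: 26%.
Aggregating (R2): 0.552276% + 26% = 26.552276%.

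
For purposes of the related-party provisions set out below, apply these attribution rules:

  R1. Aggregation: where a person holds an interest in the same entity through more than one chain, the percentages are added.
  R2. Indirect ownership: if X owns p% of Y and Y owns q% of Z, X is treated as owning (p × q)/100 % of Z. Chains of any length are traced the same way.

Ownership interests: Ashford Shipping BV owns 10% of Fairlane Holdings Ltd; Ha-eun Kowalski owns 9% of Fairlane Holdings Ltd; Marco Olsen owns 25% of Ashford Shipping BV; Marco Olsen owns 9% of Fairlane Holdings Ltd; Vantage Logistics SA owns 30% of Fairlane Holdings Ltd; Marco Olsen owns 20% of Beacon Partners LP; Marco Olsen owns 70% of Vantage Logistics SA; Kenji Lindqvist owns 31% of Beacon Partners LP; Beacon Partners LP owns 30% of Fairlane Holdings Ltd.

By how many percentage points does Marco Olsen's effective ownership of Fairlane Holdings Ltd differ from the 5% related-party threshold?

33.5

Chain via Vantage Logistics SA (R2): 70% × 30% = 21% of Fairlane Holdings Ltd.
Chain via Beacon Partners LP (R2): 20% × 30% = 6% of Fairlane Holdings Ltd.
Chain via Ashford Shipping BV (R2): 25% × 10% = 2.5% of Fairlane Holdings Ltd.
Direct interest in Fairlane Holdings Ltd: 9%.
Aggregating (R1): 21% + 6% + 2.5% + 9% = 38.5%.
38.5% exceeds the 5% threshold by 33.5 percentage points.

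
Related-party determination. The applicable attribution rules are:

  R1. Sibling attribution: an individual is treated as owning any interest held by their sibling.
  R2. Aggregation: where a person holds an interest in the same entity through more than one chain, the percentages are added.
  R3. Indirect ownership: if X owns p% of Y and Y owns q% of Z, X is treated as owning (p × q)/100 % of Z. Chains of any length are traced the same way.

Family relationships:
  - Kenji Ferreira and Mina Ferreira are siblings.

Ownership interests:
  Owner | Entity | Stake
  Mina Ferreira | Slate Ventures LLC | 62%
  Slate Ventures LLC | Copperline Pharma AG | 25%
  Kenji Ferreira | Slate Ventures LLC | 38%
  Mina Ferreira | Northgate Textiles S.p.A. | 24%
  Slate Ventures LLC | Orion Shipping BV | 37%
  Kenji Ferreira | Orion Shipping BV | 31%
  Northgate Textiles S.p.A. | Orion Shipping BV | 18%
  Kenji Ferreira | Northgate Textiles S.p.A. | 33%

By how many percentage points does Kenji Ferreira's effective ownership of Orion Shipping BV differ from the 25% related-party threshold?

By sibling attribution (R1), Kenji Ferreira is treated as also owning Mina Ferreira's interest in Slate Ventures LLC, giving 38% + 62% = 100%.
By sibling attribution (R1), Kenji Ferreira is treated as also owning Mina Ferreira's interest in Northgate Textiles S.p.A, giving 33% + 24% = 57%.
Chain via Slate Ventures LLC (R3): 100% × 37% = 37% of Orion Shipping BV.
Chain via Northgate Textiles S.p.A. (R3): 57% × 18% = 10.26% of Orion Shipping BV.
Direct interest in Orion Shipping BV: 31%.
Aggregating (R2): 37% + 10.26% + 31% = 78.26%.
78.26% exceeds the 25% threshold by 53.26 percentage points.

53.26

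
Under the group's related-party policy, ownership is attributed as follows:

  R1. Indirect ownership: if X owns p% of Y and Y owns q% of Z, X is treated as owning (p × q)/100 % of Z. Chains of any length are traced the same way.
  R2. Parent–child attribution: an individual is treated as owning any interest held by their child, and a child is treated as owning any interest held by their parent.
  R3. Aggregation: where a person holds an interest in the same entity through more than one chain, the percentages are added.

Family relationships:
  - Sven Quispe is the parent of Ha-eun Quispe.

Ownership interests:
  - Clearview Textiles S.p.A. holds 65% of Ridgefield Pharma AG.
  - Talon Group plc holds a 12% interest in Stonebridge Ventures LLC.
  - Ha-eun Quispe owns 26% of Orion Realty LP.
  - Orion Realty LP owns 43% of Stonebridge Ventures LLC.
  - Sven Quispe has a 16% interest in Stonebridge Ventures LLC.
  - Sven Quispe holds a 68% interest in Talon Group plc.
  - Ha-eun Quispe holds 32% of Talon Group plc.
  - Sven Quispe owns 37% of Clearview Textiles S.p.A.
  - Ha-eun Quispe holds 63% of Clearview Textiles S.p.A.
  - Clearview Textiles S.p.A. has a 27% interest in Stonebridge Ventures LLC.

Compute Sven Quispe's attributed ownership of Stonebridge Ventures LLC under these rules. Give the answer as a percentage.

By parent–child attribution (R2), Sven Quispe is treated as also owning Ha-eun Quispe's interest in Clearview Textiles S.p.A, giving 37% + 63% = 100%.
By parent–child attribution (R2), Sven Quispe is treated as also owning Ha-eun Quispe's interest in Talon Group plc, giving 68% + 32% = 100%.
By parent–child attribution (R2), Sven Quispe is treated as owning Ha-eun Quispe's 26% interest in Orion Realty LP.
Chain via Clearview Textiles S.p.A. (R1): 100% × 27% = 27% of Stonebridge Ventures LLC.
Chain via Talon Group plc (R1): 100% × 12% = 12% of Stonebridge Ventures LLC.
Direct interest in Stonebridge Ventures LLC: 16%.
Chain via Orion Realty LP (R1): 26% × 43% = 11.18% of Stonebridge Ventures LLC.
Aggregating (R3): 27% + 12% + 16% + 11.18% = 66.18%.

66.18%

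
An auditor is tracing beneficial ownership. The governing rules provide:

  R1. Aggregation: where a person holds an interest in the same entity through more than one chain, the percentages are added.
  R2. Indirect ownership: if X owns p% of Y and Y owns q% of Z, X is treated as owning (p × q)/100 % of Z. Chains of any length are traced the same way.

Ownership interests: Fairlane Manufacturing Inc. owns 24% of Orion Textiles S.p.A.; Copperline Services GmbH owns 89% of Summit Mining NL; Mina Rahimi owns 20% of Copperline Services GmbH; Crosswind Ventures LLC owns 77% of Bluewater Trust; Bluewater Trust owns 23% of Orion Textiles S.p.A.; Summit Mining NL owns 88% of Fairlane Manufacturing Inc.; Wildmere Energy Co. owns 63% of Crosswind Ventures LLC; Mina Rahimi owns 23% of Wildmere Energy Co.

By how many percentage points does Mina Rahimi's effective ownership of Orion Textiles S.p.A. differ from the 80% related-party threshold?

Chain via Copperline Services GmbH → Summit Mining NL → Fairlane Manufacturing Inc. (R2): 20% × 89% × 88% × 24% = 3.75936% of Orion Textiles S.p.A.
Chain via Wildmere Energy Co. → Crosswind Ventures LLC → Bluewater Trust (R2): 23% × 63% × 77% × 23% = 2.566179% of Orion Textiles S.p.A.
Aggregating (R1): 3.75936% + 2.566179% = 6.325539%.
6.325539% falls short of the 80% threshold by 73.674461 percentage points.

73.674461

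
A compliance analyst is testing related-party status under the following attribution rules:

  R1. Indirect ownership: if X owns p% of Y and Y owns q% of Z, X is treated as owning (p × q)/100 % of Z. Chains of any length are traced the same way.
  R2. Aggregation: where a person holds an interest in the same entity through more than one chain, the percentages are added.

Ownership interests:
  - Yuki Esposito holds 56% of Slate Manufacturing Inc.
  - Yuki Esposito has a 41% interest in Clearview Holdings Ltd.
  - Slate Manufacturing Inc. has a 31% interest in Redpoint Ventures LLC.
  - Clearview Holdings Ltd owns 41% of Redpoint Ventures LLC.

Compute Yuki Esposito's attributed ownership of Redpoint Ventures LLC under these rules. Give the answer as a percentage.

Chain via Clearview Holdings Ltd (R1): 41% × 41% = 16.81% of Redpoint Ventures LLC.
Chain via Slate Manufacturing Inc. (R1): 56% × 31% = 17.36% of Redpoint Ventures LLC.
Aggregating (R2): 16.81% + 17.36% = 34.17%.

34.17%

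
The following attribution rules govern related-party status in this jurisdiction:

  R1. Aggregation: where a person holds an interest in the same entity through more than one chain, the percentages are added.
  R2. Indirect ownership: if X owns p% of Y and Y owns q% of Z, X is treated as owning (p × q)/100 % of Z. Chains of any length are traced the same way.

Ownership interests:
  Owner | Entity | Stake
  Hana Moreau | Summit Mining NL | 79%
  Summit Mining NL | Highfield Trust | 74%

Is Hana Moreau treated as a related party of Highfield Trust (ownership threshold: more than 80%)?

Chain via Summit Mining NL (R2): 79% × 74% = 58.46% of Highfield Trust.
58.46% does not exceed the 80% threshold, so Hana is not a related party to Highfield Trust.

No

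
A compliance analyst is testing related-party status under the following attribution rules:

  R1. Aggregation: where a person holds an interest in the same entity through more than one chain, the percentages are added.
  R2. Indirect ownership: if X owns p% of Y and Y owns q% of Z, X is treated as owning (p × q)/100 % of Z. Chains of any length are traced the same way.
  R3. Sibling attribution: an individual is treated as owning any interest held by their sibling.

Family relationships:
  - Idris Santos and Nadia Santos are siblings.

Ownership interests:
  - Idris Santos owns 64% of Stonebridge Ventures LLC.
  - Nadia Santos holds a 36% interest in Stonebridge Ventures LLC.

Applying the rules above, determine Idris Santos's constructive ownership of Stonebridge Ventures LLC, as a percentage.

By sibling attribution (R3), Idris Santos is treated as also owning Nadia Santos's interest in Stonebridge Ventures LLC, giving 64% + 36% = 100%.
Direct interest in Stonebridge Ventures LLC: 100%.

100%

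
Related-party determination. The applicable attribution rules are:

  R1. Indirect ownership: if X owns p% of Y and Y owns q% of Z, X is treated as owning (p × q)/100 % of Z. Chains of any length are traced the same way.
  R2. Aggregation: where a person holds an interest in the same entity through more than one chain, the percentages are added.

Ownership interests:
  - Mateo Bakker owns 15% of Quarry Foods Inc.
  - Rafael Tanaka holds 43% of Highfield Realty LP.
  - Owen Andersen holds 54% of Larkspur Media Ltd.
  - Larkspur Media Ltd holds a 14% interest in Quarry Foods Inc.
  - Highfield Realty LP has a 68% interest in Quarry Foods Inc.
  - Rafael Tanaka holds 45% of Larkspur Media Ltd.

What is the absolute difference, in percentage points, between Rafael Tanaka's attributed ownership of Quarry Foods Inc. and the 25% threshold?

10.54

Chain via Larkspur Media Ltd (R1): 45% × 14% = 6.3% of Quarry Foods Inc.
Chain via Highfield Realty LP (R1): 43% × 68% = 29.24% of Quarry Foods Inc.
Aggregating (R2): 6.3% + 29.24% = 35.54%.
35.54% exceeds the 25% threshold by 10.54 percentage points.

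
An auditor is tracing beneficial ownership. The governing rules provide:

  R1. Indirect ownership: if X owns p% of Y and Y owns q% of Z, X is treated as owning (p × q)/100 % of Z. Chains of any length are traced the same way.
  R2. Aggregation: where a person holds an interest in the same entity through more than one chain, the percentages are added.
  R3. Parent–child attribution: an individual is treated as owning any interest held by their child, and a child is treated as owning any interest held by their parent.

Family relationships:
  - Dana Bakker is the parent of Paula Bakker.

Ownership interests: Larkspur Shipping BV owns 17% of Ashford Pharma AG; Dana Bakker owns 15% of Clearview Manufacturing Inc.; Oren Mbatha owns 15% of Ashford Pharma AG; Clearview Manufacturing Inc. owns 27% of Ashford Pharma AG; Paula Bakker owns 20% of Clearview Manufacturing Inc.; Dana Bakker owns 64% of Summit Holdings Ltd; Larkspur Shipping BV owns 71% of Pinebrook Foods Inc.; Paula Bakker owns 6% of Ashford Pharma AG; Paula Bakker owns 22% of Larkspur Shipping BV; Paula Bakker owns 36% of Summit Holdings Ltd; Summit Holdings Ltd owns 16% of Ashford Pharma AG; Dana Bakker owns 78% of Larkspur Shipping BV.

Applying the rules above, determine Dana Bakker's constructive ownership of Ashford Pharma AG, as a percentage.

By parent–child attribution (R3), Dana Bakker is treated as also owning Paula Bakker's interest in Clearview Manufacturing Inc, giving 15% + 20% = 35%.
By parent–child attribution (R3), Dana Bakker is treated as also owning Paula Bakker's interest in Larkspur Shipping BV, giving 78% + 22% = 100%.
By parent–child attribution (R3), Dana Bakker is treated as also owning Paula Bakker's interest in Summit Holdings Ltd, giving 64% + 36% = 100%.
By parent–child attribution (R3), Dana Bakker is treated as owning Paula Bakker's 6% interest in Ashford Pharma AG.
Chain via Clearview Manufacturing Inc. (R1): 35% × 27% = 9.45% of Ashford Pharma AG.
Chain via Larkspur Shipping BV (R1): 100% × 17% = 17% of Ashford Pharma AG.
Chain via Summit Holdings Ltd (R1): 100% × 16% = 16% of Ashford Pharma AG.
Direct interest in Ashford Pharma AG: 6%.
Aggregating (R2): 9.45% + 17% + 16% + 6% = 48.45%.

48.45%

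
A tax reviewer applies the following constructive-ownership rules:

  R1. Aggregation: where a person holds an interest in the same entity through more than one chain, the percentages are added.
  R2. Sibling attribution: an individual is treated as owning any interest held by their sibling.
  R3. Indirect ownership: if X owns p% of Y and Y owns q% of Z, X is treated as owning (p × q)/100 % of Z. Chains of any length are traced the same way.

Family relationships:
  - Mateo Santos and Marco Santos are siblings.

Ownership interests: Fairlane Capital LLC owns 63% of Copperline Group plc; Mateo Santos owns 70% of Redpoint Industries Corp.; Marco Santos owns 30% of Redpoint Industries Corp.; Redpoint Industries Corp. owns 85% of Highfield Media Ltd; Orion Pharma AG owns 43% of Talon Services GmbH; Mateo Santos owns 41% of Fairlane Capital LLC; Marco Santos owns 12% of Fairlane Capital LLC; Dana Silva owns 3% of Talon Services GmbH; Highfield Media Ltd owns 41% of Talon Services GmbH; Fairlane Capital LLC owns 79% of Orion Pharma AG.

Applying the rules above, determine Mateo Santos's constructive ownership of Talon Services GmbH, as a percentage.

52.8541%

By sibling attribution (R2), Mateo Santos is treated as also owning Marco Santos's interest in Redpoint Industries Corp, giving 70% + 30% = 100%.
By sibling attribution (R2), Mateo Santos is treated as also owning Marco Santos's interest in Fairlane Capital LLC, giving 41% + 12% = 53%.
Chain via Redpoint Industries Corp. → Highfield Media Ltd (R3): 100% × 85% × 41% = 34.85% of Talon Services GmbH.
Chain via Fairlane Capital LLC → Orion Pharma AG (R3): 53% × 79% × 43% = 18.0041% of Talon Services GmbH.
Aggregating (R1): 34.85% + 18.0041% = 52.8541%.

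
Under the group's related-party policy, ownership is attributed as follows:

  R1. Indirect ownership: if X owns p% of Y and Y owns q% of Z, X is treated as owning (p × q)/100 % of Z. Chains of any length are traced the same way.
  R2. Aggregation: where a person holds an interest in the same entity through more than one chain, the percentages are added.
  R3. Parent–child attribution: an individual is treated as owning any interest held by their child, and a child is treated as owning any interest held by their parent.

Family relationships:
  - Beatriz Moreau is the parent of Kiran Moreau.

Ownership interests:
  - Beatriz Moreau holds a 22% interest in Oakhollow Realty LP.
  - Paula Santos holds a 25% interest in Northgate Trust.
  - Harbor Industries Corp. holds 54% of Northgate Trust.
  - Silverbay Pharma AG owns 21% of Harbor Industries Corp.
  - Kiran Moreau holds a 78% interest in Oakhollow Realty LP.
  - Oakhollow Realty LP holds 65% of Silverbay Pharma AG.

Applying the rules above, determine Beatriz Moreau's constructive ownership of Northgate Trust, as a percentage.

By parent–child attribution (R3), Beatriz Moreau is treated as also owning Kiran Moreau's interest in Oakhollow Realty LP, giving 22% + 78% = 100%.
Chain via Oakhollow Realty LP → Silverbay Pharma AG → Harbor Industries Corp. (R1): 100% × 65% × 21% × 54% = 7.371% of Northgate Trust.

7.371%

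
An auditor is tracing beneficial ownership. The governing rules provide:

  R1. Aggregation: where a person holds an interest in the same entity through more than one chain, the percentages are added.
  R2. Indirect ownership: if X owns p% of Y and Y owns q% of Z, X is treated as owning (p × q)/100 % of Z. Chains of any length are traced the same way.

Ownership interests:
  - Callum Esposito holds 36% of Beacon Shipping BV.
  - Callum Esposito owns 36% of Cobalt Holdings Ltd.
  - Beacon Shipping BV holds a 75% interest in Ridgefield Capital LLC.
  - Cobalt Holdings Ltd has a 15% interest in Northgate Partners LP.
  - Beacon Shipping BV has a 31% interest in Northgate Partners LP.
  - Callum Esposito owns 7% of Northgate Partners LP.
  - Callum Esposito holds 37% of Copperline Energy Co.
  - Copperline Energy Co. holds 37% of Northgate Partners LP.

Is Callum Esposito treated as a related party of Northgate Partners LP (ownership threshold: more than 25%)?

Chain via Beacon Shipping BV (R2): 36% × 31% = 11.16% of Northgate Partners LP.
Chain via Cobalt Holdings Ltd (R2): 36% × 15% = 5.4% of Northgate Partners LP.
Chain via Copperline Energy Co. (R2): 37% × 37% = 13.69% of Northgate Partners LP.
Direct interest in Northgate Partners LP: 7%.
Aggregating (R1): 11.16% + 5.4% + 13.69% + 7% = 37.25%.
37.25% exceeds the 25% threshold, so Callum is a related party to Northgate Partners LP.

Yes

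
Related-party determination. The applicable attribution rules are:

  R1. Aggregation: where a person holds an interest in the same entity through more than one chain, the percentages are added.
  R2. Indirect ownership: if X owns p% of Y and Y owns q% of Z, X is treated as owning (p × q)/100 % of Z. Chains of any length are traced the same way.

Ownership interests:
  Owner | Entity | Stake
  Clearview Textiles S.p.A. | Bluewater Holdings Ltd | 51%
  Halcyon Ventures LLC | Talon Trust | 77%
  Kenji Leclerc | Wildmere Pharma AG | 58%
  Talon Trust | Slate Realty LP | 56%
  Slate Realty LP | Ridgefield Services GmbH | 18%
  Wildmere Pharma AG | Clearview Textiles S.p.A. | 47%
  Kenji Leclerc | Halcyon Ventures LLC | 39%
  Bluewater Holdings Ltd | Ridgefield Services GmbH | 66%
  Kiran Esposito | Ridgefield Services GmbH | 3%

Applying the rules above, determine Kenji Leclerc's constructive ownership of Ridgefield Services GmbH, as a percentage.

Chain via Halcyon Ventures LLC → Talon Trust → Slate Realty LP (R2): 39% × 77% × 56% × 18% = 3.027024% of Ridgefield Services GmbH.
Chain via Wildmere Pharma AG → Clearview Textiles S.p.A. → Bluewater Holdings Ltd (R2): 58% × 47% × 51% × 66% = 9.175716% of Ridgefield Services GmbH.
Aggregating (R1): 3.027024% + 9.175716% = 12.20274%.

12.20274%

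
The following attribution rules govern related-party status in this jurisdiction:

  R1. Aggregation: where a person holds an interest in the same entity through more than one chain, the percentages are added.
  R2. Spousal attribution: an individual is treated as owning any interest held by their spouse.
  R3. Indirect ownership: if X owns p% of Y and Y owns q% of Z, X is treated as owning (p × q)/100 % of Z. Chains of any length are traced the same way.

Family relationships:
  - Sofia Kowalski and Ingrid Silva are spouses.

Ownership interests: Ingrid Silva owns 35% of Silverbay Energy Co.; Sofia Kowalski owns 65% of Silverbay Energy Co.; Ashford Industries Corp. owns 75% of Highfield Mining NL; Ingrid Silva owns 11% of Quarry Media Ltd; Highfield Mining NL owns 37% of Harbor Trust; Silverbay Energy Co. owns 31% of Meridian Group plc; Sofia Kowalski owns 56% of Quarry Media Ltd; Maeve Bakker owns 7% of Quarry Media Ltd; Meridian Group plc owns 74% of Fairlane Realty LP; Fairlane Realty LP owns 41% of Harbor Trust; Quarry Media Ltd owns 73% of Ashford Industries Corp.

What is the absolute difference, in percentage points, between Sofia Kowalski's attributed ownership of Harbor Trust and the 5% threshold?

17.977925

By spousal attribution (R2), Sofia Kowalski is treated as also owning Ingrid Silva's interest in Silverbay Energy Co, giving 65% + 35% = 100%.
By spousal attribution (R2), Sofia Kowalski is treated as also owning Ingrid Silva's interest in Quarry Media Ltd, giving 56% + 11% = 67%.
Chain via Silverbay Energy Co. → Meridian Group plc → Fairlane Realty LP (R3): 100% × 31% × 74% × 41% = 9.4054% of Harbor Trust.
Chain via Quarry Media Ltd → Ashford Industries Corp. → Highfield Mining NL (R3): 67% × 73% × 75% × 37% = 13.572525% of Harbor Trust.
Aggregating (R1): 9.4054% + 13.572525% = 22.977925%.
22.977925% exceeds the 5% threshold by 17.977925 percentage points.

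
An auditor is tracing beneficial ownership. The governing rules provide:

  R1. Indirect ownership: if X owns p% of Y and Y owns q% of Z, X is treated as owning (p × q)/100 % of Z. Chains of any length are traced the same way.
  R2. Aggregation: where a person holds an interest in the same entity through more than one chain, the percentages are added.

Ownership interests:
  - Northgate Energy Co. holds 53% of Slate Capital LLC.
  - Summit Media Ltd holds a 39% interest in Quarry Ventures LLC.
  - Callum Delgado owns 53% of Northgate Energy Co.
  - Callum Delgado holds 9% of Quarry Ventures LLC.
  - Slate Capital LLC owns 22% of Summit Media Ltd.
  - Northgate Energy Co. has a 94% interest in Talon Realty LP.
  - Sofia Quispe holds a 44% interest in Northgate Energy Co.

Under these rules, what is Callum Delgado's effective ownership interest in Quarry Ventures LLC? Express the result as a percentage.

11.410122%

Chain via Northgate Energy Co. → Slate Capital LLC → Summit Media Ltd (R1): 53% × 53% × 22% × 39% = 2.410122% of Quarry Ventures LLC.
Direct interest in Quarry Ventures LLC: 9%.
Aggregating (R2): 2.410122% + 9% = 11.410122%.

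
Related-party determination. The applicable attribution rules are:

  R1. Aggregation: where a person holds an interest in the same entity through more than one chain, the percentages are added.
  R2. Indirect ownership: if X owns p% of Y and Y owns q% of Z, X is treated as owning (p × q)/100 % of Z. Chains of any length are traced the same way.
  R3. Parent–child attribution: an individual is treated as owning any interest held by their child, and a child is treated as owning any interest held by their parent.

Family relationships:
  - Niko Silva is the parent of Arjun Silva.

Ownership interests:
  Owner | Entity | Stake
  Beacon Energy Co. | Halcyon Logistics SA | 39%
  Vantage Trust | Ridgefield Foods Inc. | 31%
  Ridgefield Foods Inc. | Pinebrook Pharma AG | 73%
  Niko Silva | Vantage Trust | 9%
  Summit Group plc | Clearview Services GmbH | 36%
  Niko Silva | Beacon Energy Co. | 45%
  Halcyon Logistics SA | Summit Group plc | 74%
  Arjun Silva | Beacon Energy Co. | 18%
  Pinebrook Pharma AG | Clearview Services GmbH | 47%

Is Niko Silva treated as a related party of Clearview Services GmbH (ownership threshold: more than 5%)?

Yes

By parent–child attribution (R3), Niko Silva is treated as also owning Arjun Silva's interest in Beacon Energy Co, giving 45% + 18% = 63%.
Chain via Vantage Trust → Ridgefield Foods Inc. → Pinebrook Pharma AG (R2): 9% × 31% × 73% × 47% = 0.957249% of Clearview Services GmbH.
Chain via Beacon Energy Co. → Halcyon Logistics SA → Summit Group plc (R2): 63% × 39% × 74% × 36% = 6.545448% of Clearview Services GmbH.
Aggregating (R1): 0.957249% + 6.545448% = 7.502697%.
7.502697% exceeds the 5% threshold, so Niko is a related party to Clearview Services GmbH.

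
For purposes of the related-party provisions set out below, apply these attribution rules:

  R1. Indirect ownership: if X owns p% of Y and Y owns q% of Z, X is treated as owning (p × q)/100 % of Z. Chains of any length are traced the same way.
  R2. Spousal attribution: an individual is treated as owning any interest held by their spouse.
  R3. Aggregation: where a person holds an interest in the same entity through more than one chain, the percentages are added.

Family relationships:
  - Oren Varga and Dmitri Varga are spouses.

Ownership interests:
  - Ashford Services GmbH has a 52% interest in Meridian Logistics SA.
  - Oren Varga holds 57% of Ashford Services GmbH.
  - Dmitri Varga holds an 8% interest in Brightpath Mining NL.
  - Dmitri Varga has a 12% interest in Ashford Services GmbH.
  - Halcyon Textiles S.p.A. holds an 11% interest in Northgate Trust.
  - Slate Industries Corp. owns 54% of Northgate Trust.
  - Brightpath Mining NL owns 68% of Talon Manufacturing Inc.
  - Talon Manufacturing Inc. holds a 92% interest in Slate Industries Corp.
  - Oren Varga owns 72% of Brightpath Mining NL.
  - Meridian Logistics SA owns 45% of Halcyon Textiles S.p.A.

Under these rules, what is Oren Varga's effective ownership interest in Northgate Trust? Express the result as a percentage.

By spousal attribution (R2), Oren Varga is treated as also owning Dmitri Varga's interest in Ashford Services GmbH, giving 57% + 12% = 69%.
By spousal attribution (R2), Oren Varga is treated as also owning Dmitri Varga's interest in Brightpath Mining NL, giving 72% + 8% = 80%.
Chain via Ashford Services GmbH → Meridian Logistics SA → Halcyon Textiles S.p.A. (R1): 69% × 52% × 45% × 11% = 1.77606% of Northgate Trust.
Chain via Brightpath Mining NL → Talon Manufacturing Inc. → Slate Industries Corp. (R1): 80% × 68% × 92% × 54% = 27.02592% of Northgate Trust.
Aggregating (R3): 1.77606% + 27.02592% = 28.80198%.

28.80198%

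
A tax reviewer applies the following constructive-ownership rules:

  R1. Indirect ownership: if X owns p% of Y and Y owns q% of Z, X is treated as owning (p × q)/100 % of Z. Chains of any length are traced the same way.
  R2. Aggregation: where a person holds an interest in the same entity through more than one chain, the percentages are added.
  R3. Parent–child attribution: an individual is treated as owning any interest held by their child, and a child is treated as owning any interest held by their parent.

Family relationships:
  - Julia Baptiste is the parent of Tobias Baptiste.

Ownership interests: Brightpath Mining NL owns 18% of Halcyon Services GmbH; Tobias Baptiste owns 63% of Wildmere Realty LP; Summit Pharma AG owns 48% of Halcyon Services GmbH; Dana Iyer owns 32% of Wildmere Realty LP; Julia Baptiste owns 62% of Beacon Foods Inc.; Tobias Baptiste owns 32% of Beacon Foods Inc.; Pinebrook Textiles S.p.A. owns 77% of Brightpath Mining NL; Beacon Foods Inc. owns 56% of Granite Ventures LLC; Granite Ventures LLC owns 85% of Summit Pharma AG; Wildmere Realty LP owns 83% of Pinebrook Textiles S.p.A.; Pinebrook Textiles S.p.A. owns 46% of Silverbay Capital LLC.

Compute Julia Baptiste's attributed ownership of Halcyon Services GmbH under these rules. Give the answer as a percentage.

28.724514%

By parent–child attribution (R3), Julia Baptiste is treated as also owning Tobias Baptiste's interest in Beacon Foods Inc, giving 62% + 32% = 94%.
By parent–child attribution (R3), Julia Baptiste is treated as owning Tobias Baptiste's 63% interest in Wildmere Realty LP.
Chain via Beacon Foods Inc. → Granite Ventures LLC → Summit Pharma AG (R1): 94% × 56% × 85% × 48% = 21.47712% of Halcyon Services GmbH.
Chain via Wildmere Realty LP → Pinebrook Textiles S.p.A. → Brightpath Mining NL (R1): 63% × 83% × 77% × 18% = 7.247394% of Halcyon Services GmbH.
Aggregating (R2): 21.47712% + 7.247394% = 28.724514%.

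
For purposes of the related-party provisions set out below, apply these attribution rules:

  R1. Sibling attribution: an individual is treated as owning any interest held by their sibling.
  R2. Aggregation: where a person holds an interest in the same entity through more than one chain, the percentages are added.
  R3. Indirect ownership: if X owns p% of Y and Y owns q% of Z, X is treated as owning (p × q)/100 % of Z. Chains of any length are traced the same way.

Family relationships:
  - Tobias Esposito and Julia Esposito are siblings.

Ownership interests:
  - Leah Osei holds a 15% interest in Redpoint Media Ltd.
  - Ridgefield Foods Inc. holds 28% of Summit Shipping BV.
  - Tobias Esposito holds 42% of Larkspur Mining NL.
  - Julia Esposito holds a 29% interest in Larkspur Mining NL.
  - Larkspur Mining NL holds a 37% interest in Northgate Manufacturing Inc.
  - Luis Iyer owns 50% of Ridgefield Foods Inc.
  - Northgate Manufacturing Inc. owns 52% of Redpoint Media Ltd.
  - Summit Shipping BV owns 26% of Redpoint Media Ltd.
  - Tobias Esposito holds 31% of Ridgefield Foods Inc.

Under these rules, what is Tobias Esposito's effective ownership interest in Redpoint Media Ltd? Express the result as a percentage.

By sibling attribution (R1), Tobias Esposito is treated as also owning Julia Esposito's interest in Larkspur Mining NL, giving 42% + 29% = 71%.
Chain via Ridgefield Foods Inc. → Summit Shipping BV (R3): 31% × 28% × 26% = 2.2568% of Redpoint Media Ltd.
Chain via Larkspur Mining NL → Northgate Manufacturing Inc. (R3): 71% × 37% × 52% = 13.6604% of Redpoint Media Ltd.
Aggregating (R2): 2.2568% + 13.6604% = 15.9172%.

15.9172%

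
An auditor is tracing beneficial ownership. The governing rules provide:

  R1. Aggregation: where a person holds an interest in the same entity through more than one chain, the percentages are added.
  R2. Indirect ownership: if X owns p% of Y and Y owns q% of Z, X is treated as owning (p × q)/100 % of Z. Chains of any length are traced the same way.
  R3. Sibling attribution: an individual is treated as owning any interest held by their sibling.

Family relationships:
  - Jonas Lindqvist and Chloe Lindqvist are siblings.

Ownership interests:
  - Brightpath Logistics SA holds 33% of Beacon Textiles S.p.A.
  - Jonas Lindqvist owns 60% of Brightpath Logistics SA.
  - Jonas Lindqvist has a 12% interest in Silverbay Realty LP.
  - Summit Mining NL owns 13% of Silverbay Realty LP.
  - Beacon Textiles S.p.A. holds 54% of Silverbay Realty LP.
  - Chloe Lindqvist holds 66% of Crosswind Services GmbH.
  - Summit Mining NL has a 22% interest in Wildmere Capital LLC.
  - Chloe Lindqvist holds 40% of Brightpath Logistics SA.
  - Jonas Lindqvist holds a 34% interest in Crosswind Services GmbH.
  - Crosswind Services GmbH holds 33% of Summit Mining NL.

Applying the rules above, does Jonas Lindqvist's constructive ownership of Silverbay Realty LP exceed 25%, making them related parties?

By sibling attribution (R3), Jonas Lindqvist is treated as also owning Chloe Lindqvist's interest in Crosswind Services GmbH, giving 34% + 66% = 100%.
By sibling attribution (R3), Jonas Lindqvist is treated as also owning Chloe Lindqvist's interest in Brightpath Logistics SA, giving 60% + 40% = 100%.
Chain via Crosswind Services GmbH → Summit Mining NL (R2): 100% × 33% × 13% = 4.29% of Silverbay Realty LP.
Chain via Brightpath Logistics SA → Beacon Textiles S.p.A. (R2): 100% × 33% × 54% = 17.82% of Silverbay Realty LP.
Direct interest in Silverbay Realty LP: 12%.
Aggregating (R1): 4.29% + 17.82% + 12% = 34.11%.
34.11% exceeds the 25% threshold, so Jonas is a related party to Silverbay Realty LP.

Yes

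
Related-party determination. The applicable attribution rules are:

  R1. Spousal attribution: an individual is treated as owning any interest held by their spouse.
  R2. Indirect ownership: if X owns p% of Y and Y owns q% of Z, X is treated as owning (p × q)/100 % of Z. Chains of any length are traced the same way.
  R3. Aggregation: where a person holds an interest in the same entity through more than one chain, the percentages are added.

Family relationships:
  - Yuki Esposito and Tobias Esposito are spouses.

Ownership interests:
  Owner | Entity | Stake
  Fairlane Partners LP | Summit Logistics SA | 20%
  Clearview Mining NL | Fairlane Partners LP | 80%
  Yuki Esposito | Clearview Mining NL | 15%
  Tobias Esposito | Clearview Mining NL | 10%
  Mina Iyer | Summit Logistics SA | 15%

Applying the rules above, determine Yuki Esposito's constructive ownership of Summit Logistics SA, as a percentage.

4%

By spousal attribution (R1), Yuki Esposito is treated as also owning Tobias Esposito's interest in Clearview Mining NL, giving 15% + 10% = 25%.
Chain via Clearview Mining NL → Fairlane Partners LP (R2): 25% × 80% × 20% = 4% of Summit Logistics SA.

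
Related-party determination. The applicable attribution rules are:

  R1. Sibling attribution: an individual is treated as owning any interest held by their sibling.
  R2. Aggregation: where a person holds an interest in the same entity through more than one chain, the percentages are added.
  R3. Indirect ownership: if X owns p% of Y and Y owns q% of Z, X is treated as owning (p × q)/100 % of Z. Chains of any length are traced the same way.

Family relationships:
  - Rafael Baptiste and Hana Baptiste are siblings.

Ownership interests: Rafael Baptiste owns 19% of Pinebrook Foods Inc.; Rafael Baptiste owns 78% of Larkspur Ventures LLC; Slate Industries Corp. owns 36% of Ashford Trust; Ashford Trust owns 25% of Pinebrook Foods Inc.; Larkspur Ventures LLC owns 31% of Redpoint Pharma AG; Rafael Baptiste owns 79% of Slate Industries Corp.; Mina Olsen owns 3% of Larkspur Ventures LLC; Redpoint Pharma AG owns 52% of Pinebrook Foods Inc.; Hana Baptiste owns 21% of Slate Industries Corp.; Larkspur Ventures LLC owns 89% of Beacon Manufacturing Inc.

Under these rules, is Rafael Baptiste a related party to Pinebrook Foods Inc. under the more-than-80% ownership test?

By sibling attribution (R1), Rafael Baptiste is treated as also owning Hana Baptiste's interest in Slate Industries Corp, giving 79% + 21% = 100%.
Chain via Larkspur Ventures LLC → Redpoint Pharma AG (R3): 78% × 31% × 52% = 12.5736% of Pinebrook Foods Inc.
Chain via Slate Industries Corp. → Ashford Trust (R3): 100% × 36% × 25% = 9% of Pinebrook Foods Inc.
Direct interest in Pinebrook Foods Inc: 19%.
Aggregating (R2): 12.5736% + 9% + 19% = 40.5736%.
40.5736% does not exceed the 80% threshold, so Rafael is not a related party to Pinebrook Foods Inc.

No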